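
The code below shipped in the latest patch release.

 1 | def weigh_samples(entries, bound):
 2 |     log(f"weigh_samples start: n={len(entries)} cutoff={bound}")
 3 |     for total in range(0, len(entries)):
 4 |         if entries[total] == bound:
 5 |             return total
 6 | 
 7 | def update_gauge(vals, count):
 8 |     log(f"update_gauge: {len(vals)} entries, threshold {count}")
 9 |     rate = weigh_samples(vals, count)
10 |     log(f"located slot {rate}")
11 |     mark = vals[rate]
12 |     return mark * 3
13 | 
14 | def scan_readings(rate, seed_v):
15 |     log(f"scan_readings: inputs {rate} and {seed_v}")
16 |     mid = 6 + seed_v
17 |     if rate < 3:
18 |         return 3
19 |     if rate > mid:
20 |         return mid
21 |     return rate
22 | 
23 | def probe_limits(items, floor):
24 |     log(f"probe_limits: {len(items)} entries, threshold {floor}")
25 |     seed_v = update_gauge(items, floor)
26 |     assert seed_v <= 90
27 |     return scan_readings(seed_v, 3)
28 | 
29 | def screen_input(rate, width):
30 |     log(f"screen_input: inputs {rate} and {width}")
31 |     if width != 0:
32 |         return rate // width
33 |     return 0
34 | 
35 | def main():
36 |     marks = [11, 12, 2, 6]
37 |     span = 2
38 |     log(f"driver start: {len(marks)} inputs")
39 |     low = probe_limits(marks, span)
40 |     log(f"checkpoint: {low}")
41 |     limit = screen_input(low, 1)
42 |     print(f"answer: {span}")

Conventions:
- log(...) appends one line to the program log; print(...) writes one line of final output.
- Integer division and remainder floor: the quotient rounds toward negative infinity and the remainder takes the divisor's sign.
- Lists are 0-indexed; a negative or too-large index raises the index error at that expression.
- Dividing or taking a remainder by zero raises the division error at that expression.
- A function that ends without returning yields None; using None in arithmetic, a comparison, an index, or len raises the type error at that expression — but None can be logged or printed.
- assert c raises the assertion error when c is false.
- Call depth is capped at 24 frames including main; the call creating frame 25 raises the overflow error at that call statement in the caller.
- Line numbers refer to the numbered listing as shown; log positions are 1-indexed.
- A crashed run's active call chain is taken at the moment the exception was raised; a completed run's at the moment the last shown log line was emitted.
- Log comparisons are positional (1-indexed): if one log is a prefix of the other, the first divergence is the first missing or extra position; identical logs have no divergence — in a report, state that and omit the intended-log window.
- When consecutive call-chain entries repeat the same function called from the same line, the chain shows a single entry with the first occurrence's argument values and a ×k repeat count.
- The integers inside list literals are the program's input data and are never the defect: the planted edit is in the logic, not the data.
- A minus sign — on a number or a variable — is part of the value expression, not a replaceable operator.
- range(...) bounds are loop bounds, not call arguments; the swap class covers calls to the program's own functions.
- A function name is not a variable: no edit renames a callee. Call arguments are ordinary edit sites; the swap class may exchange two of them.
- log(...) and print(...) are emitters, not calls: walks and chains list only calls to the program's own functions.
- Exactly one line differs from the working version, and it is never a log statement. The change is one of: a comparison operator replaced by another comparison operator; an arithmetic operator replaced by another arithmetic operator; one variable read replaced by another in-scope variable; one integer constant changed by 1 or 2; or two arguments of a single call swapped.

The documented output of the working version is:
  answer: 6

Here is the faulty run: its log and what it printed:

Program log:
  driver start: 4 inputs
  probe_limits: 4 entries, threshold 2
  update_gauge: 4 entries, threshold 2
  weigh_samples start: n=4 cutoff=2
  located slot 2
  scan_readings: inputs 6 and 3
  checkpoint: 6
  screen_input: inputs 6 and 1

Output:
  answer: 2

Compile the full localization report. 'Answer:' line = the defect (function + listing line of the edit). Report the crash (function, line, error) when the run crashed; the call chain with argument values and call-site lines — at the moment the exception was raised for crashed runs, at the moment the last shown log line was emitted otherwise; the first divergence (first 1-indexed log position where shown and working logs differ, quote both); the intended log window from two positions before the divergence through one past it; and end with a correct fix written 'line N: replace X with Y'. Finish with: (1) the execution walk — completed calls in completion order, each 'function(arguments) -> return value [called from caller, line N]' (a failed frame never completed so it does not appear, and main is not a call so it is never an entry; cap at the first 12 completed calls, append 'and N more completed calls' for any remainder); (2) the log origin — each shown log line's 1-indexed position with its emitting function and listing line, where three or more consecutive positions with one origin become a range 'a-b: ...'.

Answer: the defect is in main at line 42.
The tell: The two runs log identically and part ways only at the printed values.
Call chain: main -> screen_input(6, 1) (called at line 41).
First divergence: none (the log streams are identical).
Execution walk:
  weigh_samples([11, 12, 2, 6], 2) -> 2  [called from update_gauge, line 9]
  update_gauge([11, 12, 2, 6], 2) -> 6  [called from probe_limits, line 25]
  scan_readings(6, 3) -> 6  [called from probe_limits, line 27]
  probe_limits([11, 12, 2, 6], 2) -> 6  [called from main, line 39]
  screen_input(6, 1) -> 6  [called from main, line 41]
Log origins:
  1 — main, line 38
  2 — probe_limits, line 24
  3 — update_gauge, line 8
  4 — weigh_samples, line 2
  5 — update_gauge, line 10
  6 — scan_readings, line 15
  7 — main, line 40
  8 — screen_input, line 30
A correct fix: line 42: replace `span` with `limit`.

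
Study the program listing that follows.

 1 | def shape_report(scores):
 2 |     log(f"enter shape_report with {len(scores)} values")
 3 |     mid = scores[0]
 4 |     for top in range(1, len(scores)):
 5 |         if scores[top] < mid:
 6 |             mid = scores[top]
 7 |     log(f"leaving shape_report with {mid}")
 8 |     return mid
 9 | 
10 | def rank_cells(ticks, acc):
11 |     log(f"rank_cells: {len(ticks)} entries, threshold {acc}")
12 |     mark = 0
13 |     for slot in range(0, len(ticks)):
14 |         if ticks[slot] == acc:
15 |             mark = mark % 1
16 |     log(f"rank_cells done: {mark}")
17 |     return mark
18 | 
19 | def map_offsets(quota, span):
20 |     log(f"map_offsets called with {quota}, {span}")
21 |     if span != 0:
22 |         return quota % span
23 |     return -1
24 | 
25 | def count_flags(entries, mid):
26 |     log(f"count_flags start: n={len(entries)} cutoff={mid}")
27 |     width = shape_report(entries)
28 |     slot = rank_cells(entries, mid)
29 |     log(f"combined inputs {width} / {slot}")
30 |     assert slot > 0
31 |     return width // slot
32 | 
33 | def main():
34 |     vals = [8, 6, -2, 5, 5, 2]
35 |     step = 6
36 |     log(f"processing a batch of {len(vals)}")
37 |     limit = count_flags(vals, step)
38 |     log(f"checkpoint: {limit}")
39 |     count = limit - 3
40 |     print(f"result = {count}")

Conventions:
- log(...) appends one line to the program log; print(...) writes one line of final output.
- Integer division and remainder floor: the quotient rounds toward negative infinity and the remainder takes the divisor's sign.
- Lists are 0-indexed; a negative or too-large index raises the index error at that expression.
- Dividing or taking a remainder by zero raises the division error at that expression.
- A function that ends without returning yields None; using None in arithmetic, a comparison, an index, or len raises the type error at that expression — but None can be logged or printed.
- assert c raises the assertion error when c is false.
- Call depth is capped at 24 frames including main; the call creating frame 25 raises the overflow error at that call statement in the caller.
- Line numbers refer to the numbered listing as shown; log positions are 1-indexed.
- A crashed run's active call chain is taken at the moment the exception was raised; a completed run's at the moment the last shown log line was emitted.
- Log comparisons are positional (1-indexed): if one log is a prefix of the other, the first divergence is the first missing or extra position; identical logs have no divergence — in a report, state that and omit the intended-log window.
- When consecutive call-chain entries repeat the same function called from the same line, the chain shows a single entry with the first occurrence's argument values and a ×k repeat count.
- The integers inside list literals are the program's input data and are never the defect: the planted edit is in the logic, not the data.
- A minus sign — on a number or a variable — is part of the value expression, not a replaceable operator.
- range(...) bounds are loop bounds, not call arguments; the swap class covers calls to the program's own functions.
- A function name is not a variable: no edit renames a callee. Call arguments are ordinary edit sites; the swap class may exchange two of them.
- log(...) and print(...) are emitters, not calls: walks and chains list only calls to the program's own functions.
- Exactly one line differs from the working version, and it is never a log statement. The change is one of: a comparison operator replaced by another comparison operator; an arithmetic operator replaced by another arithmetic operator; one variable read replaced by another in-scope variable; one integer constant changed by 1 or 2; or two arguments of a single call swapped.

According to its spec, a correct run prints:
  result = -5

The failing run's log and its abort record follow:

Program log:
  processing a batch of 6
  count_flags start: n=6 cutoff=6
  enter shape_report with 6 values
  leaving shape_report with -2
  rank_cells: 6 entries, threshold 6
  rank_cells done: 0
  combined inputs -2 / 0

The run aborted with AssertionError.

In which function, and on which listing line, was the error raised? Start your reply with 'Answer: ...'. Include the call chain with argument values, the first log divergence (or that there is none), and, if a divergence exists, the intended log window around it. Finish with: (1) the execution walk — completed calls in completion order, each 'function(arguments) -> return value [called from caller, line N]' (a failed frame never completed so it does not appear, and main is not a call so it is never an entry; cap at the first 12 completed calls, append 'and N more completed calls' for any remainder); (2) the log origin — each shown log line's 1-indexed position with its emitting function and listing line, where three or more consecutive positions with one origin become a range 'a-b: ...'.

Answer: the error was raised in count_flags, line 30.
Core observation: At log position 6 the runs split — shown 'rank_cells done: 0', but the working version logs 'rank_cells done: 1'.
Call chain: main -> count_flags([8, 6, -2, 5, 5, 2], 6) (called at line 37).
First divergence: at position 6 the run shows 'rank_cells done: 0' where the working version logs 'rank_cells done: 1'.
Intended log window:
  4: leaving shape_report with -2
  5: rank_cells: 6 entries, threshold 6
  6: rank_cells done: 1
  7: combined inputs -2 / 1
Execution walk:
  shape_report([8, 6, -2, 5, 5, 2]) -> -2  [called from count_flags, line 27]
  rank_cells([8, 6, -2, 5, 5, 2], 6) -> 0  [called from count_flags, line 28]
Origin of each log line:
  1: logged in main at line 36
  2: logged in count_flags at line 26
  3: logged in shape_report at line 2
  4: logged in shape_report at line 7
  5: logged in rank_cells at line 11
  6: logged in rank_cells at line 16
  7: logged in count_flags at line 29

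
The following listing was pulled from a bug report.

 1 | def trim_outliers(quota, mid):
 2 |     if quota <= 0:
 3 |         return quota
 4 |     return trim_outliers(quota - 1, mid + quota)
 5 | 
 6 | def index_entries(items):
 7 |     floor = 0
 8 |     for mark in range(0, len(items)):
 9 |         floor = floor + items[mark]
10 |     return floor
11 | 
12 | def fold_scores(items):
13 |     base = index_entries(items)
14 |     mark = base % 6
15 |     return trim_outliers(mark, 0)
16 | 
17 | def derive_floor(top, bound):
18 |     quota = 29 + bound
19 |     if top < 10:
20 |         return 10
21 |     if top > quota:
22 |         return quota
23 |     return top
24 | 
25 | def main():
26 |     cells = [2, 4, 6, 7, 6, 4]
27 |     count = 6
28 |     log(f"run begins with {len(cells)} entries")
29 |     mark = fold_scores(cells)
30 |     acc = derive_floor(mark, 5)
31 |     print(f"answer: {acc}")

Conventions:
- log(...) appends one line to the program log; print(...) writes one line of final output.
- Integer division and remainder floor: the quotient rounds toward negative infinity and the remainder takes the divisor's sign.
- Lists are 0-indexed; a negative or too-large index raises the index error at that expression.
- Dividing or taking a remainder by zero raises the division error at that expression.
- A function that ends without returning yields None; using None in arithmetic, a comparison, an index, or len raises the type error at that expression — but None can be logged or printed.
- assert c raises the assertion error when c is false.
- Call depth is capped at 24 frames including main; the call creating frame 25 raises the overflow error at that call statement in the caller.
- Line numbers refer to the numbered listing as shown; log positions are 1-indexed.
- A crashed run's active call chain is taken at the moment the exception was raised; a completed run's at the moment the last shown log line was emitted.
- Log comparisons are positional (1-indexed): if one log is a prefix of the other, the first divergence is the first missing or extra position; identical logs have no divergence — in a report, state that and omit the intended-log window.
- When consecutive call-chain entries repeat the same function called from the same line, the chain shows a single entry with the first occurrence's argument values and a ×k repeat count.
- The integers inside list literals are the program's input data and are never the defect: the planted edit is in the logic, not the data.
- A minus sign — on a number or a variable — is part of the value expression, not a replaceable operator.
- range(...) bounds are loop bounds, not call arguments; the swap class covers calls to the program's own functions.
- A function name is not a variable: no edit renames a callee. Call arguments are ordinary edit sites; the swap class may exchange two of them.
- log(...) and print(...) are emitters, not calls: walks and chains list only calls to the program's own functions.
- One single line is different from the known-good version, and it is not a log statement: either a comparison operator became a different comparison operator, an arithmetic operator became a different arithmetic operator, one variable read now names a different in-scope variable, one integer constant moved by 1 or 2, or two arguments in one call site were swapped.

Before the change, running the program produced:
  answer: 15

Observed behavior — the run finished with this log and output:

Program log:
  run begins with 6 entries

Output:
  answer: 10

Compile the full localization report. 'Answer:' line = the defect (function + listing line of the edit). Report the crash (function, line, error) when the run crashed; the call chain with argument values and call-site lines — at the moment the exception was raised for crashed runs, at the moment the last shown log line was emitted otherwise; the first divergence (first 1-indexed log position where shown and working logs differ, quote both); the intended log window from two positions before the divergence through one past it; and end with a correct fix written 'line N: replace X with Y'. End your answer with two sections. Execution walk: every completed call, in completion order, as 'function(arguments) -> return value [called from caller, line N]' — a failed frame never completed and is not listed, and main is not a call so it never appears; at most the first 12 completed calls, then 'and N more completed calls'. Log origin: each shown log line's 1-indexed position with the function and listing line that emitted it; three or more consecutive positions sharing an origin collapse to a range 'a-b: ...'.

Answer: the defect is in trim_outliers at line 3.
Core observation: Nothing in the log betrays the bug — only the output does.
Call chain: main.
First divergence: there is none — every log position agrees.
Execution walk:
  index_entries([2, 4, 6, 7, 6, 4]) -> 29  [called from fold_scores, line 13]
  trim_outliers(0, 15) -> 0  [called from trim_outliers, line 4]
  trim_outliers(1, 14) -> 0  [called from trim_outliers, line 4]
  trim_outliers(2, 12) -> 0  [called from trim_outliers, line 4]
  trim_outliers(3, 9) -> 0  [called from trim_outliers, line 4]
  trim_outliers(4, 5) -> 0  [called from trim_outliers, line 4]
  trim_outliers(5, 0) -> 0  [called from fold_scores, line 15]
  fold_scores([2, 4, 6, 7, 6, 4]) -> 0  [called from main, line 29]
  derive_floor(0, 5) -> 10  [called from main, line 30]
Log origin:
  1: emitted by main (line 28)
A correct fix: line 3: replace `quota` with `mid`.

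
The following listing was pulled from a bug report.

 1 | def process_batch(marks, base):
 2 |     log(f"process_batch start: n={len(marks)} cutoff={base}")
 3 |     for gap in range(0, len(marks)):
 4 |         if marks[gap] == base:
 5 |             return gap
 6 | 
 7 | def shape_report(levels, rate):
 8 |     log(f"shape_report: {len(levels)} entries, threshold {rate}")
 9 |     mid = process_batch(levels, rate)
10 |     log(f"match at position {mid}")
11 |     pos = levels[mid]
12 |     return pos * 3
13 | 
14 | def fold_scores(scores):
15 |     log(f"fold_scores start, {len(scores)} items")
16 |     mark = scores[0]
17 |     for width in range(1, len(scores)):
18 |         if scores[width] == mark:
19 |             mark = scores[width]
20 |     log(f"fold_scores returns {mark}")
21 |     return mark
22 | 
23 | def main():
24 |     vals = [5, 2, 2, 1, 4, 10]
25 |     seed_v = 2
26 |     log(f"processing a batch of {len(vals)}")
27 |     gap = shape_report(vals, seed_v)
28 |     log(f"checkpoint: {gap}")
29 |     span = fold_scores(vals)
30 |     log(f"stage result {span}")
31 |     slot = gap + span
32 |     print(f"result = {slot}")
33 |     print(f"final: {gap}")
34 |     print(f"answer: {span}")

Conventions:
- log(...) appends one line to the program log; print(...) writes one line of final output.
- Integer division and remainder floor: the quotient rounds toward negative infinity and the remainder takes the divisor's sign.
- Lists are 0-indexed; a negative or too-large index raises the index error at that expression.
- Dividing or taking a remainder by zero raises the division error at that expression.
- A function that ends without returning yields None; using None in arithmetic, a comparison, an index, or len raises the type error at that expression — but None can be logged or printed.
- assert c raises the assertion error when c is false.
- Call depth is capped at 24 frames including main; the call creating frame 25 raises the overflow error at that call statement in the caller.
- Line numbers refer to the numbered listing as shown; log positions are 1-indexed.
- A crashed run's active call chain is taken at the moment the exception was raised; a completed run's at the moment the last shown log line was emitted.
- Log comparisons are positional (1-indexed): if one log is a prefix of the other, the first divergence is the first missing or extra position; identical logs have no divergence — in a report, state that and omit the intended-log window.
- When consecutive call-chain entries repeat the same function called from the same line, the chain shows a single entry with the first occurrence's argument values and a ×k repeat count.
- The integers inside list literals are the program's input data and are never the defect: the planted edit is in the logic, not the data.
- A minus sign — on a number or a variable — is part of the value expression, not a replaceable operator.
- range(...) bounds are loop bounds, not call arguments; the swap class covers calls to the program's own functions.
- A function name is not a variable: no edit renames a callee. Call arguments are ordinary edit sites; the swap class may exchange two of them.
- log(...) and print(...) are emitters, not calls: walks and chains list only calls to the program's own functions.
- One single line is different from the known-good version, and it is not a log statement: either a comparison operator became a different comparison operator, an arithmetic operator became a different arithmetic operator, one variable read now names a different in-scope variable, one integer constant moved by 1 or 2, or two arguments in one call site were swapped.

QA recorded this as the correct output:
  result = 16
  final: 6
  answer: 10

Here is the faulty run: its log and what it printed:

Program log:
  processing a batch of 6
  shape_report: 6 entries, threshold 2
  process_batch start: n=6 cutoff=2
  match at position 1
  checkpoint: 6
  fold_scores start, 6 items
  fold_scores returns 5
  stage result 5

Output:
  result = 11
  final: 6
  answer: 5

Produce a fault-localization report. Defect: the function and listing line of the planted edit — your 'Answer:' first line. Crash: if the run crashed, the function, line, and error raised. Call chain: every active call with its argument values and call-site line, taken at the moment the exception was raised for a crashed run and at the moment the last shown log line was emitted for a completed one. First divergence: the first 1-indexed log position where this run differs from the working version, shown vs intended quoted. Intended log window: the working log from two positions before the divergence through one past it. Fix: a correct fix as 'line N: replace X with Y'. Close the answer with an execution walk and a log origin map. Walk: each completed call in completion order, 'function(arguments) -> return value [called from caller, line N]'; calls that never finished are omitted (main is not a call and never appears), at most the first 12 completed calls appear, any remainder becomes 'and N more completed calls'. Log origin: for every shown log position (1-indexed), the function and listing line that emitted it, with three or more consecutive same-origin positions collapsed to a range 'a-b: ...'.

Answer: the defect is in fold_scores at line 18.
Key fact: Everything matches until log position 7, which reads 'fold_scores returns 5' in place of 'fold_scores returns 10'.
Call chain: main.
First divergence: position 7; shown 'fold_scores returns 5' vs intended 'fold_scores returns 10'.
Intended log window:
  5: checkpoint: 6
  6: fold_scores start, 6 items
  7: fold_scores returns 10
  8: stage result 10
Execution walk:
  process_batch([5, 2, 2, 1, 4, 10], 2) -> 1  [called from shape_report, line 9]
  shape_report([5, 2, 2, 1, 4, 10], 2) -> 6  [called from main, line 27]
  fold_scores([5, 2, 2, 1, 4, 10]) -> 5  [called from main, line 29]
Log origins:
  1 — main, line 26
  2 — shape_report, line 8
  3 — process_batch, line 2
  4 — shape_report, line 10
  5 — main, line 28
  6 — fold_scores, line 15
  7 — fold_scores, line 20
  8 — main, line 30
A correct fix: line 18: replace `==` with `>`.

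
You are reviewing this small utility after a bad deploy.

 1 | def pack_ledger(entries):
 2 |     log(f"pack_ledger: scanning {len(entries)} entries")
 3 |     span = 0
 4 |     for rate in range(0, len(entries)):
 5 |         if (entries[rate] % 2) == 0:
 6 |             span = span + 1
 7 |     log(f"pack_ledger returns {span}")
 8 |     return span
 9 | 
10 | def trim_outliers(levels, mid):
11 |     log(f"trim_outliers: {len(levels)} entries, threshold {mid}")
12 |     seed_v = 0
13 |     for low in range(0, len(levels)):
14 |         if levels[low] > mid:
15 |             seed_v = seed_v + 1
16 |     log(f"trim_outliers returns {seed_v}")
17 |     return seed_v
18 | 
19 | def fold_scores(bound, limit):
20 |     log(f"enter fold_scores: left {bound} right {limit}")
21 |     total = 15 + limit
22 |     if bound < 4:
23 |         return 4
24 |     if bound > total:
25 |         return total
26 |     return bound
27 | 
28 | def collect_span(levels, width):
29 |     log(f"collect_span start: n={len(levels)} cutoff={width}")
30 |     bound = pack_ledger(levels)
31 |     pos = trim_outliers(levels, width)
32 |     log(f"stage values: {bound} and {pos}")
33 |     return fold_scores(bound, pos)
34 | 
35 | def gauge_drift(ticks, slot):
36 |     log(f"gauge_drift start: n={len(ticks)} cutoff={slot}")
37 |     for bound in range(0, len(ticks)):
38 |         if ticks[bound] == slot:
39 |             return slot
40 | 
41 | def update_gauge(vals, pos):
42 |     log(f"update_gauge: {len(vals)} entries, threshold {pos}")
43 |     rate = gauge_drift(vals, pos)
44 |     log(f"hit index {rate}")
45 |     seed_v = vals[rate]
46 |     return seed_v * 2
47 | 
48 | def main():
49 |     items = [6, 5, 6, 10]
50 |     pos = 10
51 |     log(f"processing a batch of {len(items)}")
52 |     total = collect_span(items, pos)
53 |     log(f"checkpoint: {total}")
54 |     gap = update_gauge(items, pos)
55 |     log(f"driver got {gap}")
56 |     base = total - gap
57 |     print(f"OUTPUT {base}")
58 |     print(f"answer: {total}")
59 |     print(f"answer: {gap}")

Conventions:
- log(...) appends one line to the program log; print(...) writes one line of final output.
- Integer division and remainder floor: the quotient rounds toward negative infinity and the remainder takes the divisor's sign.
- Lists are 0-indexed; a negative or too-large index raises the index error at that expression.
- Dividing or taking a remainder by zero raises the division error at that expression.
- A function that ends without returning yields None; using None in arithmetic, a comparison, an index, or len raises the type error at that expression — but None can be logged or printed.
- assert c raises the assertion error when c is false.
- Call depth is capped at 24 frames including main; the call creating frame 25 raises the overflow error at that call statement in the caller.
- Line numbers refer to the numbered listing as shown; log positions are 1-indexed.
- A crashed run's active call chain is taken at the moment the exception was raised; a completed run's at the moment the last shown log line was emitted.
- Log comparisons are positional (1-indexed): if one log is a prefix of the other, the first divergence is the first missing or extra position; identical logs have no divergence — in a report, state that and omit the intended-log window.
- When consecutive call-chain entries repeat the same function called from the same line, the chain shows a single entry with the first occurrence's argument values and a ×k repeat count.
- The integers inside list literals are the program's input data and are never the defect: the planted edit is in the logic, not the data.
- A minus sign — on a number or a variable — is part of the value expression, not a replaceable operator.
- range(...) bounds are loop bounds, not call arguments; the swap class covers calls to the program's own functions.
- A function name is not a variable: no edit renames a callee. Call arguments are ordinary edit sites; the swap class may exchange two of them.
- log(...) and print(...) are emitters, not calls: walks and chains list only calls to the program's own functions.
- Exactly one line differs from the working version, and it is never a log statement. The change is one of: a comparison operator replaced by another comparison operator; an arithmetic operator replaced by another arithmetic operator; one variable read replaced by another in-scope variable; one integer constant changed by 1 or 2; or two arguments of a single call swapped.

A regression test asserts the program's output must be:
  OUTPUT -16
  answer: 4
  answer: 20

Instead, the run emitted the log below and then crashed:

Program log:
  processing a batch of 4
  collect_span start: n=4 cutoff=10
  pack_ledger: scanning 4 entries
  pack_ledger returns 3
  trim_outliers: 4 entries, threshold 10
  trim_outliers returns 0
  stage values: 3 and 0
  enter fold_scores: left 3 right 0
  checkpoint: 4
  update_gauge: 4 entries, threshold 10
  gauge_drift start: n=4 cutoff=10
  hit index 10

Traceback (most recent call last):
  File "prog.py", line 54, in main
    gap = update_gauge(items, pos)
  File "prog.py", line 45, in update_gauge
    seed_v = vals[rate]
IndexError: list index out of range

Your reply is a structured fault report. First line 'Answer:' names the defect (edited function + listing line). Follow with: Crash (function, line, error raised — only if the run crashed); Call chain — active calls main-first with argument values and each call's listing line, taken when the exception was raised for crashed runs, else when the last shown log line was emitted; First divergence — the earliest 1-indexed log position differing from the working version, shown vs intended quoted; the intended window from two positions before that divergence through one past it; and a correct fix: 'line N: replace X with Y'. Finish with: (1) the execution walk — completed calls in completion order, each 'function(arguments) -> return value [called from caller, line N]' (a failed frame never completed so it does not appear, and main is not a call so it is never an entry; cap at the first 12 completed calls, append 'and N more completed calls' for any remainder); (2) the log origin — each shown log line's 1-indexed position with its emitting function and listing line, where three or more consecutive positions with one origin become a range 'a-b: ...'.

Answer: the defect is in gauge_drift at line 39.
Key fact: Everything matches until log position 12, which reads 'hit index 10' in place of 'hit index 3'.
Crash: update_gauge, line 45, IndexError.
Call chain: main -> update_gauge([6, 5, 6, 10], 10) (called at line 54).
First divergence: position 12 — shown 'hit index 10', intended 'hit index 3'.
Intended log window:
  10: update_gauge: 4 entries, threshold 10
  11: gauge_drift start: n=4 cutoff=10
  12: hit index 3
  13: driver got 20
Execution walk:
  pack_ledger([6, 5, 6, 10]) -> 3  [called from collect_span, line 30]
  trim_outliers([6, 5, 6, 10], 10) -> 0  [called from collect_span, line 31]
  fold_scores(3, 0) -> 4  [called from collect_span, line 33]
  collect_span([6, 5, 6, 10], 10) -> 4  [called from main, line 52]
  gauge_drift([6, 5, 6, 10], 10) -> 10  [called from update_gauge, line 43]
Log origins:
  1: from main, line 51
  2: from collect_span, line 29
  3: from pack_ledger, line 2
  4: from pack_ledger, line 7
  5: from trim_outliers, line 11
  6: from trim_outliers, line 16
  7: from collect_span, line 32
  8: from fold_scores, line 20
  9: from main, line 53
  10: from update_gauge, line 42
  11: from gauge_drift, line 36
  12: from update_gauge, line 44
A correct fix: line 39: replace `slot` with `bound`.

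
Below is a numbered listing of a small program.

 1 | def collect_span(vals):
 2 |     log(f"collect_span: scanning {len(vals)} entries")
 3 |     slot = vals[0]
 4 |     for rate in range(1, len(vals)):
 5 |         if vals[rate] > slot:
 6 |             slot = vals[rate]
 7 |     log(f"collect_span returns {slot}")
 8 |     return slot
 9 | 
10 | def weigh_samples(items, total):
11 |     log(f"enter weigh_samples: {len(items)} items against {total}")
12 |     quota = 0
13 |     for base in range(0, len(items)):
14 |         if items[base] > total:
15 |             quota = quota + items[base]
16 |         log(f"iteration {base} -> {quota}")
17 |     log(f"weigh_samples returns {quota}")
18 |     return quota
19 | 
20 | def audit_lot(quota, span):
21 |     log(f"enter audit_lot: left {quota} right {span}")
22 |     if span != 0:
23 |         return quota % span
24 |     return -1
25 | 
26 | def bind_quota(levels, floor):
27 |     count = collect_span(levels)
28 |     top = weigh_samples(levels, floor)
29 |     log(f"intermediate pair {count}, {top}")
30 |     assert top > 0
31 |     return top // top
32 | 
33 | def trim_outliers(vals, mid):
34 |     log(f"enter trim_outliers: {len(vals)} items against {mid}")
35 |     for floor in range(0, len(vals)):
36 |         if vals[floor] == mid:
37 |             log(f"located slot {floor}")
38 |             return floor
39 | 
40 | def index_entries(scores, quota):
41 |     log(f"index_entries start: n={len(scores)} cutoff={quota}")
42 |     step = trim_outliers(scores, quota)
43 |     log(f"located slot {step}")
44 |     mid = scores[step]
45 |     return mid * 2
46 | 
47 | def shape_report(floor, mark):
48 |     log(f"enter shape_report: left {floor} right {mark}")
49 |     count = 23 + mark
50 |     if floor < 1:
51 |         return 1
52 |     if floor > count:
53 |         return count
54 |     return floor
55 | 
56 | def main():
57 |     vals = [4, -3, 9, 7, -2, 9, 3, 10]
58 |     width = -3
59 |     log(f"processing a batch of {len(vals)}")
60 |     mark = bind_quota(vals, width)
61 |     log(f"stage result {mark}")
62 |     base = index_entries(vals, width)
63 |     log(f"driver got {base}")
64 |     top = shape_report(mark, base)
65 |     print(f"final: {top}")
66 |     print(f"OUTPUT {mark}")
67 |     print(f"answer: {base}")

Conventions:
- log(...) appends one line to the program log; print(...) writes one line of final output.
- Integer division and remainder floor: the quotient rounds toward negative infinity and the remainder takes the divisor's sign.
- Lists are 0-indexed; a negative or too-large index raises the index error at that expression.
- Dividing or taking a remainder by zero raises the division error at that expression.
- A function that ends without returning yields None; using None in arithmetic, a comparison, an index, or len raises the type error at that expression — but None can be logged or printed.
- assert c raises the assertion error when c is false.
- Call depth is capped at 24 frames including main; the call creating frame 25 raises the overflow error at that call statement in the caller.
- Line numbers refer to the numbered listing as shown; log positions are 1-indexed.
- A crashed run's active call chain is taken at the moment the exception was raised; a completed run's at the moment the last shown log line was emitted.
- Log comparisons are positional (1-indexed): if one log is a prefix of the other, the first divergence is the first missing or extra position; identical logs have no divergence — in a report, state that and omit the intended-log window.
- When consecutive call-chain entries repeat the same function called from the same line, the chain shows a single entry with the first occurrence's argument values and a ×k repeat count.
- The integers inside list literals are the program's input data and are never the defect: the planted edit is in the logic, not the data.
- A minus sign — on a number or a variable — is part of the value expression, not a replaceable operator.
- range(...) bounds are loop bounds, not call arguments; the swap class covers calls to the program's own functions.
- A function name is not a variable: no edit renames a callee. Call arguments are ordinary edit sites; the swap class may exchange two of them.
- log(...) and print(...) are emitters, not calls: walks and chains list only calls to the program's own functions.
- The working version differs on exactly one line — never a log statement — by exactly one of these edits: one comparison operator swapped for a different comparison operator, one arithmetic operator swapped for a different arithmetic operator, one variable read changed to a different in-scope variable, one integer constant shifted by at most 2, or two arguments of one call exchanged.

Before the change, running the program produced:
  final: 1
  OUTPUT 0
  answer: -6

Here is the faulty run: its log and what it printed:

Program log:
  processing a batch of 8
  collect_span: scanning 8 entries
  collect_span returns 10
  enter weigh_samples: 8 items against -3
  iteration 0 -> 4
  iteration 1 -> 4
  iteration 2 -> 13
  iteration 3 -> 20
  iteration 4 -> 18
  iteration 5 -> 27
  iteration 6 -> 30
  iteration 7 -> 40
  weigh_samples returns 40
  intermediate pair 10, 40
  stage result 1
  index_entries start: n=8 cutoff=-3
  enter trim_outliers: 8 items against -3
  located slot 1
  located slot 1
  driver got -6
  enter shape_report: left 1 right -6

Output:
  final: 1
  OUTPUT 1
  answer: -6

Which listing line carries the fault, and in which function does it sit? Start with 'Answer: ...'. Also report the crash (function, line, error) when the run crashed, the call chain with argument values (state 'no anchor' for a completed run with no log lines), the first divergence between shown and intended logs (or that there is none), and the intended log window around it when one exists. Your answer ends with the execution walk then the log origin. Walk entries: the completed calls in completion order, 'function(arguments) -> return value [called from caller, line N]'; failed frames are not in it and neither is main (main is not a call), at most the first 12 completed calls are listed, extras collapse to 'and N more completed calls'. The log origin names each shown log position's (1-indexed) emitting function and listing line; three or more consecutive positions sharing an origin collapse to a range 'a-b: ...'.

Answer: the defect is in bind_quota at line 31.
Key fact: Log line 15 is where behavior first shows: 'stage result 1' appears instead of 'stage result 0'.
Call chain: main -> shape_report(1, -6) (called at line 64).
First divergence: position 15; shown 'stage result 1' vs intended 'stage result 0'.
Intended log window:
  13: weigh_samples returns 40
  14: intermediate pair 10, 40
  15: stage result 0
  16: index_entries start: n=8 cutoff=-3
Execution walk:
  collect_span([4, -3, 9, 7, -2, 9, 3, 10]) -> 10  [called from bind_quota, line 27]
  weigh_samples([4, -3, 9, 7, -2, 9, 3, 10], -3) -> 40  [called from bind_quota, line 28]
  bind_quota([4, -3, 9, 7, -2, 9, 3, 10], -3) -> 1  [called from main, line 60]
  trim_outliers([4, -3, 9, 7, -2, 9, 3, 10], -3) -> 1  [called from index_entries, line 42]
  index_entries([4, -3, 9, 7, -2, 9, 3, 10], -3) -> -6  [called from main, line 62]
  shape_report(1, -6) -> 1  [called from main, line 64]
Log line origins:
  1 — main, line 59
  2 — collect_span, line 2
  3 — collect_span, line 7
  4 — weigh_samples, line 11
  5-12 — weigh_samples, line 16
  13 — weigh_samples, line 17
  14 — bind_quota, line 29
  15 — main, line 61
  16 — index_entries, line 41
  17 — trim_outliers, line 34
  18 — trim_outliers, line 37
  19 — index_entries, line 43
  20 — main, line 63
  21 — shape_report, line 48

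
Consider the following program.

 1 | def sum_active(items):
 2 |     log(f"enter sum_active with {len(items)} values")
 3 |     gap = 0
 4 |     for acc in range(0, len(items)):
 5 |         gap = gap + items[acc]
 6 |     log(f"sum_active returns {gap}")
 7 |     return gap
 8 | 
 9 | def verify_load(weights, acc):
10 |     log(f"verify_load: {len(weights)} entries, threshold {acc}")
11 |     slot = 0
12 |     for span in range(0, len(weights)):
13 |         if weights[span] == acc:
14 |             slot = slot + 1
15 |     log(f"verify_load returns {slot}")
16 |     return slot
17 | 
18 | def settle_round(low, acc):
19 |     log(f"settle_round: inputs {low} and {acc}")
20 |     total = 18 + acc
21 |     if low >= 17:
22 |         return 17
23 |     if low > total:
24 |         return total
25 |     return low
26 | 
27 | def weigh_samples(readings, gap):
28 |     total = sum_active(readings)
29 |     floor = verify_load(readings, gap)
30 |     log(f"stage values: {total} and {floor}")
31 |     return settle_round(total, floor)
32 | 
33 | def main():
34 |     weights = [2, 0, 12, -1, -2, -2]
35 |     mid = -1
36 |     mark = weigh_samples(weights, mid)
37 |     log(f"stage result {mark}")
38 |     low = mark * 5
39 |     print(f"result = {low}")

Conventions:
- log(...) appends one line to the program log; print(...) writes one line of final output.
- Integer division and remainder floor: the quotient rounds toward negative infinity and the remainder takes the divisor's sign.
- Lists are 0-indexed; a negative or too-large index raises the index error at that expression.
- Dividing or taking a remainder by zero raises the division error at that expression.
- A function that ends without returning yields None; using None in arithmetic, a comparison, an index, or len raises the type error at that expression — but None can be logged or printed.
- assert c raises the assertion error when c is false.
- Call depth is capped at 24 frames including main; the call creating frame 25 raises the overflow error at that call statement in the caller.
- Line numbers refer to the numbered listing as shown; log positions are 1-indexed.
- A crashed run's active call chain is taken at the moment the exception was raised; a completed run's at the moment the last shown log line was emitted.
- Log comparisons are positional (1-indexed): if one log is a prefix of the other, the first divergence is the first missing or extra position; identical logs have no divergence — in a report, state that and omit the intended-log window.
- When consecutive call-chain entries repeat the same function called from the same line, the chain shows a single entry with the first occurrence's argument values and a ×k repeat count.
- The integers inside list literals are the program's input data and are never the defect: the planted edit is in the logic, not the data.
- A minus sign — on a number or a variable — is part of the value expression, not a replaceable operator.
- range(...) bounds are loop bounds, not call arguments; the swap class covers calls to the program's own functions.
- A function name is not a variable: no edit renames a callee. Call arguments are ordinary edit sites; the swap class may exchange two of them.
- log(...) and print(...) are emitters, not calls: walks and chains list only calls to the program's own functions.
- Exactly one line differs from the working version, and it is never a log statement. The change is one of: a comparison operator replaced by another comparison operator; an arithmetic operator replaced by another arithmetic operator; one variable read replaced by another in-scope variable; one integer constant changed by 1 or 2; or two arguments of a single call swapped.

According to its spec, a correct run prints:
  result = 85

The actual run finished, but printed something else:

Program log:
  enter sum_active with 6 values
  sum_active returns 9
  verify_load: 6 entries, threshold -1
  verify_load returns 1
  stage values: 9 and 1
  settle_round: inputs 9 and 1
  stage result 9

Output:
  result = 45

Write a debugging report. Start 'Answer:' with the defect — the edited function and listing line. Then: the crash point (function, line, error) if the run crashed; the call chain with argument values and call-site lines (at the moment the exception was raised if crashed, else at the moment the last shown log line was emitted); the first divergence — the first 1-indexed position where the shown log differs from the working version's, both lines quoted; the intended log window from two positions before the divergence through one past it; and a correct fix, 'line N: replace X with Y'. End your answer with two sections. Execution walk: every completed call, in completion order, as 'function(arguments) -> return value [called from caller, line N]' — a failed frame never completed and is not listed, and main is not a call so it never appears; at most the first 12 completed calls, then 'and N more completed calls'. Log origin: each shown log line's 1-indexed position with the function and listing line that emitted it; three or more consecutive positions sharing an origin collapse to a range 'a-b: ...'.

Answer: the defect is in settle_round at line 21.
Core observation: At log position 7 the runs split — shown 'stage result 9', but the working version logs 'stage result 17'.
Call chain: main.
First divergence: position 7; shown 'stage result 9' vs intended 'stage result 17'.
Intended log window:
  5: stage values: 9 and 1
  6: settle_round: inputs 9 and 1
  7: stage result 17
Execution walk:
  sum_active([2, 0, 12, -1, -2, -2]) -> 9  [called from weigh_samples, line 28]
  verify_load([2, 0, 12, -1, -2, -2], -1) -> 1  [called from weigh_samples, line 29]
  settle_round(9, 1) -> 9  [called from weigh_samples, line 31]
  weigh_samples([2, 0, 12, -1, -2, -2], -1) -> 9  [called from main, line 36]
Log origin:
  1: emitted by sum_active (line 2)
  2: emitted by sum_active (line 6)
  3: emitted by verify_load (line 10)
  4: emitted by verify_load (line 15)
  5: emitted by weigh_samples (line 30)
  6: emitted by settle_round (line 19)
  7: emitted by main (line 37)
A correct fix: line 21: replace `>=` with `<`.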